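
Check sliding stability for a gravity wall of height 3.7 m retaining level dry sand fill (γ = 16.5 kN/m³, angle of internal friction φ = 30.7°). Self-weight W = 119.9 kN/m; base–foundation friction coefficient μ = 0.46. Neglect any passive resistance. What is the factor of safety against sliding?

1.51

K_a = tan²(45° − 30.7°/2) = 0.3240.
P_a = ½K_aγH² = 0.5×0.3240×16.5×3.7² = 36.60 kN/m, acting at H/3 = 1.233 m above the base.
FS_sliding = μW / P_a = 0.46×119.9 / 36.60 = 1.507.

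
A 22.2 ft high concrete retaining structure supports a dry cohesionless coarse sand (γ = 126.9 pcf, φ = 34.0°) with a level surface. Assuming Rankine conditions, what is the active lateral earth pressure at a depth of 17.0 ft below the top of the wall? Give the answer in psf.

K_a = (1 − sin φ)/(1 + sin φ) = 0.2827.
σ_h = K_a γ z = 0.2827 × 126.9 × 17.0 = 609.9 psf.

610 psf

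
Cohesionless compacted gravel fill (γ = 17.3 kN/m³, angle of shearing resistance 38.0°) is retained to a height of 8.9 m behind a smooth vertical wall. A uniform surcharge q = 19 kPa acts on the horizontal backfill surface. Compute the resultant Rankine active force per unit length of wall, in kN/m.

K_a = tan²(45° − φ/2) = 0.2379.
Soil triangle: ½ K_a γ H² = 0.5×0.2379×17.3×8.9² = 163.0 kN/m.
Surcharge rectangle: K_a q H = 0.2379×19×8.9 = 40.23 kN/m.
Total = 163.0 + 40.23 = 203.2 kN/m.

203 kN/m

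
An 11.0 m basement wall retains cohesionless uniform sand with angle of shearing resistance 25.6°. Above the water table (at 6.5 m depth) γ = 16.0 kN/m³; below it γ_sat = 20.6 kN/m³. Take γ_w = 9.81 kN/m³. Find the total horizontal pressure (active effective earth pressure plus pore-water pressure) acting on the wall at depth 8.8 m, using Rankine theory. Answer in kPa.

73.6 kPa

K_a = (1 − sin φ)/(1 + sin φ) = 0.3966.
γ' = 20.6 − 9.81 = 10.79 kN/m³.
Effective vertical stress at 8.8 m: σ'_v = 16.0×6.5 + 10.79×2.30 = 128.8 kPa.
σ'_h = K_a σ'_v = 0.3966 × 128.8 = 51.08 kPa; u = γ_w × 2.30 = 22.56 kPa.
Total σ_h = 51.08 + 22.56 = 73.65 kPa.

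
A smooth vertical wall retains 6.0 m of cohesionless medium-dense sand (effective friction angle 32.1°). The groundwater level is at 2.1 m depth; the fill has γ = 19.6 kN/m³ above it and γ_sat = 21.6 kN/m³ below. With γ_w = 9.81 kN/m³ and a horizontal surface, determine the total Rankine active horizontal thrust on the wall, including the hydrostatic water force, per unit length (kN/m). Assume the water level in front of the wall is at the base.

164 kN/m

K_a = tan²(45° − φ/2) = 0.3060.
γ' = 21.6 − 9.81 = 11.79 kN/m³. Depth below WT = 3.9 m.
σ'_h at WT = K_a γ d_w = 12.59 kPa; at base = 12.59 + K_a γ' × 3.9 = 26.66 kPa.
P₁ (0–2.1 m) = ½×12.59×2.1 = 13.22. P₂ (2.1–6.0 m) = ½(12.59+26.66)×3.9 = 76.56.
P_w = ½ γ_w h₂² = 0.5×9.81×3.9² = 74.61. Total = 13.22+76.56+74.61 = 164.4 kN/m.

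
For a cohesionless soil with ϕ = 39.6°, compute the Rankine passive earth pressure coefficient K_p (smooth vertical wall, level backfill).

K_p = (1 + sin φ)/(1 − sin φ) = tan²(45° + 39.6°/2) = 4.516.

4.52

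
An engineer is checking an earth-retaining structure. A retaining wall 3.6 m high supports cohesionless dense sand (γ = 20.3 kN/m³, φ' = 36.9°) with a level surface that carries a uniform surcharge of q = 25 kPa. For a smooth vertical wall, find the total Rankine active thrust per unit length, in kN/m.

K_a = tan²(45° − φ/2) = 0.2497.
Soil triangle: ½ K_a γ H² = 0.5×0.2497×20.3×3.6² = 32.84 kN/m.
Surcharge rectangle: K_a q H = 0.2497×25×3.6 = 22.47 kN/m.
Total = 32.84 + 22.47 = 55.31 kN/m.

55.3 kN/m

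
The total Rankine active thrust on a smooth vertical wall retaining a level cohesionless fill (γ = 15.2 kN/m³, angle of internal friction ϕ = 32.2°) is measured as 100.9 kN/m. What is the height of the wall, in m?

K_a = 0.3047. P_a = ½ K_a γ H² ⇒ H = √(2P_a/(K_a γ)).
H = √(2×100.9/(0.3047×15.2)) = 6.600 m.

6.60 m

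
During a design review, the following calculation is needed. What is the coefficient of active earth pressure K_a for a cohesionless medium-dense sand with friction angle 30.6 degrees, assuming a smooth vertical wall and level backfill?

0.325

K_a = tan²(45° − φ/2) = tan²(29.70°) = 0.3253.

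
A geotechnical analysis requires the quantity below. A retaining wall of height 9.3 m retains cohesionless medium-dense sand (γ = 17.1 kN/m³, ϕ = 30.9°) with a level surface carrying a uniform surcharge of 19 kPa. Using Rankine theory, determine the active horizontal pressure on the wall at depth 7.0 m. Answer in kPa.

K_a = (1 − sin φ)/(1 + sin φ) = 0.3214.
σ_v = γz + q = 17.1 × 7.0 + 19 = 138.7 kPa.
σ_h = K_a σ_v = 0.3214 × 138.7 = 44.58 kPa.

44.6 kPa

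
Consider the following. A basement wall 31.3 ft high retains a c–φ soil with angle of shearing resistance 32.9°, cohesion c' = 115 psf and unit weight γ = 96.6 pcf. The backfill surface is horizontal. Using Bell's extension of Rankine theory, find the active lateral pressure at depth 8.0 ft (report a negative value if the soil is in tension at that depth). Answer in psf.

104 psf

K_a = (1 − sin φ)/(1 + sin φ) = 0.2960.
σ_a = K_a γ z − 2c√K_a = 0.2960×96.6×8.0 − 2×115×0.5441 = 103.6 psf.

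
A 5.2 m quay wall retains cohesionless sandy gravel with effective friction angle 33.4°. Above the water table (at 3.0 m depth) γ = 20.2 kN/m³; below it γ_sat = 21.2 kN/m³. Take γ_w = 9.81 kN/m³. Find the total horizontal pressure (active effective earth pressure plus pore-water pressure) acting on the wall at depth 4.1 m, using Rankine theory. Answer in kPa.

32.0 kPa

K_a = (1 − sin φ)/(1 + sin φ) = 0.2899.
γ' = 21.2 − 9.81 = 11.39 kN/m³.
Effective vertical stress at 4.1 m: σ'_v = 20.2×3.0 + 11.39×1.10 = 73.13 kPa.
σ'_h = K_a σ'_v = 0.2899 × 73.13 = 21.20 kPa; u = γ_w × 1.10 = 10.79 kPa.
Total σ_h = 21.20 + 10.79 = 31.99 kPa.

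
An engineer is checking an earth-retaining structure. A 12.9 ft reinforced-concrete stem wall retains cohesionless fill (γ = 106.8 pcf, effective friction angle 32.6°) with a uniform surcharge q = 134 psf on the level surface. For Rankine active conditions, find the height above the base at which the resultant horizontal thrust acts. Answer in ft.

K_a = 0.2997.
Triangular part P₁ = ½K_aγH² = 2664 at H/3 = 4.300 ft; rectangular part P₂ = K_a q H = 518.1 at H/2 = 6.450 ft.
ȳ = (P₁·4.300 + P₂·6.450)/(P₁+P₂) = 4.650 ft.

4.65 ft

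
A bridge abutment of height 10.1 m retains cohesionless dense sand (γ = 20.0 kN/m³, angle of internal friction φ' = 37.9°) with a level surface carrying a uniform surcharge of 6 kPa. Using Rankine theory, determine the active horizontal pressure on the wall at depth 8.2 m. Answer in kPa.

K_a = (1 − sin φ)/(1 + sin φ) = 0.2389.
σ_v = γz + q = 20.0 × 8.2 + 6 = 170.0 kPa.
σ_h = K_a σ_v = 0.2389 × 170.0 = 40.62 kPa.

40.6 kPa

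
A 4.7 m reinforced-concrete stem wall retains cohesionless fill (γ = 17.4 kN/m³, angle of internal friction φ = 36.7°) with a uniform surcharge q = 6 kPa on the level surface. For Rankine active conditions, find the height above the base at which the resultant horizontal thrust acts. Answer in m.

1.67 m

K_a = 0.2519.
Triangular part P₁ = ½K_aγH² = 48.40 at H/3 = 1.567 m; rectangular part P₂ = K_a q H = 7.102 at H/2 = 2.350 m.
ȳ = (P₁·1.567 + P₂·2.350)/(P₁+P₂) = 1.667 m.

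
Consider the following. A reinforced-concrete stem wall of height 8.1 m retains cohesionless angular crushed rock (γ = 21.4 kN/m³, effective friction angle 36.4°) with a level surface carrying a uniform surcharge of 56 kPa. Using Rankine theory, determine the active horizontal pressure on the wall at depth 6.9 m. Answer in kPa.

52.0 kPa

K_a = (1 − sin φ)/(1 + sin φ) = 0.2552.
σ_v = γz + q = 21.4 × 6.9 + 56 = 203.7 kPa.
σ_h = K_a σ_v = 0.2552 × 203.7 = 51.97 kPa.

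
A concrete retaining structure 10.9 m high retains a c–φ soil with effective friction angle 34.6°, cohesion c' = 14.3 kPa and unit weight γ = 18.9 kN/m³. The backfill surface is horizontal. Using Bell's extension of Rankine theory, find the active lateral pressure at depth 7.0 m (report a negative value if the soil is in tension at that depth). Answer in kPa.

K_a = (1 − sin φ)/(1 + sin φ) = 0.2756.
σ_a = K_a γ z − 2c√K_a = 0.2756×18.9×7.0 − 2×14.3×0.5250 = 21.45 kPa.

21.5 kPa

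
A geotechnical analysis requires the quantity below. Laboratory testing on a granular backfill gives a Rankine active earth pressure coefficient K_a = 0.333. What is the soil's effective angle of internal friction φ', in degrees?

K_a = tan²(45° − φ/2) ⇒ 45° − φ/2 = arctan(√0.333) = 29.99°.
φ = 2(45° − 29.99°) = 30.02°.

30.0°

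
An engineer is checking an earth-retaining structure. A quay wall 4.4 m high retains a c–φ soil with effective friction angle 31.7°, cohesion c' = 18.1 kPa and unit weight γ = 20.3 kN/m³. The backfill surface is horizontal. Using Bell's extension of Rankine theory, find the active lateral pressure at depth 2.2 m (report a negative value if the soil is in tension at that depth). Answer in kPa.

-6.30 kPa

K_a = (1 − sin φ)/(1 + sin φ) = 0.3111.
σ_a = K_a γ z − 2c√K_a = 0.3111×20.3×2.2 − 2×18.1×0.5577 = -6.298 kPa.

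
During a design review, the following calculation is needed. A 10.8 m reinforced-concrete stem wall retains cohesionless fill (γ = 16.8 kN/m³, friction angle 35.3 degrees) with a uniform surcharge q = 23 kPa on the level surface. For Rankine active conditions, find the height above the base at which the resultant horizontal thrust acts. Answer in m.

3.96 m

K_a = 0.2675.
Triangular part P₁ = ½K_aγH² = 262.1 at H/3 = 3.600 m; rectangular part P₂ = K_a q H = 66.46 at H/2 = 5.400 m.
ȳ = (P₁·3.600 + P₂·5.400)/(P₁+P₂) = 3.964 m.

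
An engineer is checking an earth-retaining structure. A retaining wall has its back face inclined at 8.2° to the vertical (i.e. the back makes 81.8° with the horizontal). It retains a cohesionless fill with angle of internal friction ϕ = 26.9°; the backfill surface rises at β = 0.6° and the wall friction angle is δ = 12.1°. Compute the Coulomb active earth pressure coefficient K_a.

0.408

K_a = sin²(α+φ) / [sin²α · sin(α−δ) · (1 + √{sin(φ+δ)sin(φ−β) / (sin(α−δ)sin(α+β))})²].
With α = 81.8°, φ = 26.9°, δ = 12.1°, β = 0.6°: K_a = 0.4077.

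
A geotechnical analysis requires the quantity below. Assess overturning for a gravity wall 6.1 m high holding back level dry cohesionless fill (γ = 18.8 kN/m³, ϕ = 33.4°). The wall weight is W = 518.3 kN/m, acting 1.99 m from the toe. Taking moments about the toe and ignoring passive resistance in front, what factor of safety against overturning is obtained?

K_a = tan²(45° − 33.4°/2) = 0.2899.
P_a = ½K_aγH² = 0.5×0.2899×18.8×6.1² = 101.4 kN/m, acting at H/3 = 2.033 m above the base.
Overturning moment M_o = P_a × H/3 = 101.4 × 2.033 = 206.2.
Resisting moment M_r = W × 1.99 = 518.3 × 1.99 = 1031.
FS_overturning = M_r/M_o = 1031/206.2 = 5.002.

5.00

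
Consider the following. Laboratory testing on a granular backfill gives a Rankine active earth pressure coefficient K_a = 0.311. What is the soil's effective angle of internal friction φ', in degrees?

31.7°

K_a = tan²(45° − φ/2) ⇒ 45° − φ/2 = arctan(√0.311) = 29.15°.
φ = 2(45° − 29.15°) = 31.71°.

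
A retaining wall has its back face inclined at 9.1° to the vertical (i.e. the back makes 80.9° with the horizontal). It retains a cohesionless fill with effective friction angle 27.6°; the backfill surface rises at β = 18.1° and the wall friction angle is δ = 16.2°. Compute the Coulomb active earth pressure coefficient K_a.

K_a = sin²(α+φ) / [sin²α · sin(α−δ) · (1 + √{sin(φ+δ)sin(φ−β) / (sin(α−δ)sin(α+β))})²].
With α = 80.9°, φ = 27.6°, δ = 16.2°, β = 18.1°: K_a = 0.5535.

0.553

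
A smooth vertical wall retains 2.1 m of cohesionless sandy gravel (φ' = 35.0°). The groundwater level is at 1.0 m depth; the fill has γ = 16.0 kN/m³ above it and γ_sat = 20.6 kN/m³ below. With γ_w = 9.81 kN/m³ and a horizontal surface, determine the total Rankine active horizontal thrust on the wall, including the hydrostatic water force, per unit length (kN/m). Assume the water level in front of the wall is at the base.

K_a = tan²(45° − φ/2) = 0.2710.
γ' = 20.6 − 9.81 = 10.79 kN/m³. Depth below WT = 1.1 m.
σ'_h at WT = K_a γ d_w = 4.336 kPa; at base = 4.336 + K_a γ' × 1.1 = 7.552 kPa.
P₁ (0–1.0 m) = ½×4.336×1.0 = 2.168. P₂ (1.0–2.1 m) = ½(4.336+7.552)×1.1 = 6.538.
P_w = ½ γ_w h₂² = 0.5×9.81×1.1² = 5.935. Total = 2.168+6.538+5.935 = 14.64 kN/m.

14.6 kN/m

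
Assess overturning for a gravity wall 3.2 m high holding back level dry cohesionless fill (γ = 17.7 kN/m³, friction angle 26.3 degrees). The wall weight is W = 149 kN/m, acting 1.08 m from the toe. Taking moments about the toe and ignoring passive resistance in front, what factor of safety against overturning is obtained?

K_a = tan²(45° − 26.3°/2) = 0.3859.
P_a = ½K_aγH² = 0.5×0.3859×17.7×3.2² = 34.97 kN/m, acting at H/3 = 1.067 m above the base.
Overturning moment M_o = P_a × H/3 = 34.97 × 1.067 = 37.31.
Resisting moment M_r = W × 1.08 = 149 × 1.08 = 160.9.
FS_overturning = M_r/M_o = 160.9/37.31 = 4.313.

4.31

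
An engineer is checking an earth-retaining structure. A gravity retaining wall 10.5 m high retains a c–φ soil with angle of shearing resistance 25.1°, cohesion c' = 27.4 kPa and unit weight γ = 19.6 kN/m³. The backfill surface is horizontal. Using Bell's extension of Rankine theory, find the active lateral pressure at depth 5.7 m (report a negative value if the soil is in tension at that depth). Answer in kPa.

K_a = (1 − sin φ)/(1 + sin φ) = 0.4043.
σ_a = K_a γ z − 2c√K_a = 0.4043×19.6×5.7 − 2×27.4×0.6358 = 10.32 kPa.

10.3 kPa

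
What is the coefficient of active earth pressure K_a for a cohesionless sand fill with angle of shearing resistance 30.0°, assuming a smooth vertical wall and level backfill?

0.333

K_a = tan²(45° − φ/2) = tan²(30.00°) = 0.3333.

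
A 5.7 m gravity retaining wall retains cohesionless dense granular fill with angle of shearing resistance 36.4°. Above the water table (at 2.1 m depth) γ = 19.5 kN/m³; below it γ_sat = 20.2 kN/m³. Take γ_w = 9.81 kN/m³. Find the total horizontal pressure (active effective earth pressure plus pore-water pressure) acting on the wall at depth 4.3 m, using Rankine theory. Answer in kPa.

K_a = (1 − sin φ)/(1 + sin φ) = 0.2552.
γ' = 20.2 − 9.81 = 10.39 kN/m³.
Effective vertical stress at 4.3 m: σ'_v = 19.5×2.1 + 10.39×2.20 = 63.81 kPa.
σ'_h = K_a σ'_v = 0.2552 × 63.81 = 16.28 kPa; u = γ_w × 2.20 = 21.58 kPa.
Total σ_h = 16.28 + 21.58 = 37.86 kPa.

37.9 kPa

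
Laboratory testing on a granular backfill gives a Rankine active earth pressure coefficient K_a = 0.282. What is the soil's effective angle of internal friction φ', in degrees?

34.1°

K_a = tan²(45° − φ/2) ⇒ 45° − φ/2 = arctan(√0.282) = 27.97°.
φ = 2(45° − 27.97°) = 34.06°.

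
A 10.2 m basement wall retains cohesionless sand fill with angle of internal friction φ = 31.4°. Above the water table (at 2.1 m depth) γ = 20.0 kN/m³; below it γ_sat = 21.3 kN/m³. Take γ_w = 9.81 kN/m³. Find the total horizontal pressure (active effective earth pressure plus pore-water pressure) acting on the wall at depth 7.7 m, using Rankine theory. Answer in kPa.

88.4 kPa

K_a = (1 − sin φ)/(1 + sin φ) = 0.3149.
γ' = 21.3 − 9.81 = 11.49 kN/m³.
Effective vertical stress at 7.7 m: σ'_v = 20.0×2.1 + 11.49×5.60 = 106.3 kPa.
σ'_h = K_a σ'_v = 0.3149 × 106.3 = 33.49 kPa; u = γ_w × 5.60 = 54.94 kPa.
Total σ_h = 33.49 + 54.94 = 88.43 kPa.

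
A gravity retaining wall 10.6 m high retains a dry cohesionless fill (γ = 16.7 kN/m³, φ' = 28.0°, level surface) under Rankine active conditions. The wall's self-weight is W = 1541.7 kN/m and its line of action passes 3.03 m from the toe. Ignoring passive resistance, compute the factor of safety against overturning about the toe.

3.90

K_a = tan²(45° − 28.0°/2) = 0.3610.
P_a = ½K_aγH² = 0.5×0.3610×16.7×10.6² = 338.7 kN/m, acting at H/3 = 3.533 m above the base.
Overturning moment M_o = P_a × H/3 = 338.7 × 3.533 = 1197.
Resisting moment M_r = W × 3.03 = 1541.7 × 3.03 = 4671.
FS_overturning = M_r/M_o = 4671/1197 = 3.903.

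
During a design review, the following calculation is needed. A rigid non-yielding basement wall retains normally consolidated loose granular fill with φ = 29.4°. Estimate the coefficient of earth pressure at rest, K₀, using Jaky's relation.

K₀ = 1 − sin φ' = 1 − sin 29.4° = 0.5091.

0.509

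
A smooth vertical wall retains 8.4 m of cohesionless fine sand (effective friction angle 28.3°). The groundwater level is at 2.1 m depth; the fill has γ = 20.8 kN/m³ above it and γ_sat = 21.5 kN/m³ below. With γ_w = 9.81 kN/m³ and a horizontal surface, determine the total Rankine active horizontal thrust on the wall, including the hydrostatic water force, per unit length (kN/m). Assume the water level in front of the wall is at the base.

392 kN/m

K_a = tan²(45° − φ/2) = 0.3568.
γ' = 21.5 − 9.81 = 11.69 kN/m³. Depth below WT = 6.3 m.
σ'_h at WT = K_a γ d_w = 15.58 kPa; at base = 15.58 + K_a γ' × 6.3 = 41.86 kPa.
P₁ (0–2.1 m) = ½×15.58×2.1 = 16.36. P₂ (2.1–8.4 m) = ½(15.58+41.86)×6.3 = 180.9.
P_w = ½ γ_w h₂² = 0.5×9.81×6.3² = 194.7. Total = 16.36+180.9+194.7 = 392.0 kN/m.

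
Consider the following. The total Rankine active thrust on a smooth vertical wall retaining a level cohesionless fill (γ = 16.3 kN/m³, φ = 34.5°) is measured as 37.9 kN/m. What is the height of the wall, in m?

K_a = 0.2768. P_a = ½ K_a γ H² ⇒ H = √(2P_a/(K_a γ)).
H = √(2×37.9/(0.2768×16.3)) = 4.099 m.

4.10 m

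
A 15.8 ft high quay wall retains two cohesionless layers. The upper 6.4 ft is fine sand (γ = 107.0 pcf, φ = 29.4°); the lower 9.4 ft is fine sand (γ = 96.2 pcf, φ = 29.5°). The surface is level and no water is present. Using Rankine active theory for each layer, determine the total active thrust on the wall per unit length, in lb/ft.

K_a1 = tan²(45°−29.4°/2) = 0.3415; K_a2 = tan²(45°−29.5°/2) = 0.3401.
Layer 1: σ at base = K_a1 γ₁ h₁ = 233.8 psf; P₁ = ½×233.8×6.4 = 748.3.
Layer 2: σ_v at top = γ₁h₁ = 684.8; σ_h top = K_a2×684.8 = 232.9; σ_h base = K_a2×(684.8+96.2×9.4) = 540.4.
P₂ = ½(232.9+540.4)×9.4 = 3635. Total P_a = 748.3+3635 = 4383 lb/ft.

4380 lb/ft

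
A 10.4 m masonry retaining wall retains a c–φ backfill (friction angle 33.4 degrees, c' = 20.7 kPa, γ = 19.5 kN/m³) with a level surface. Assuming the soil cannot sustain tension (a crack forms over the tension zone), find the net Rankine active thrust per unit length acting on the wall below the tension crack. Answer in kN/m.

118 kN/m

K_a = 0.2899; √K_a = 0.5384.
Tension-crack depth z_c = 2c/(γ√K_a) = 2×20.7/(19.5×0.5384) = 3.943 m.
σ_a at base = K_a γ H − 2c√K_a = 0.2899×19.5×10.4 − 2×20.7×0.5384 = 36.50 kPa.
P_a = ½ × 36.50 × (H − z_c) = 0.5×36.50×6.457 = 117.9 kN/m.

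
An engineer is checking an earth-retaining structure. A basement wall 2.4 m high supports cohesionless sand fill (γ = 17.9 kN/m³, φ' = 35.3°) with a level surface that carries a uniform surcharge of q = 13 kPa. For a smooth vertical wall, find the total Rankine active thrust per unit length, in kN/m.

22.1 kN/m

K_a = tan²(45° − φ/2) = 0.2675.
Soil triangle: ½ K_a γ H² = 0.5×0.2675×17.9×2.4² = 13.79 kN/m.
Surcharge rectangle: K_a q H = 0.2675×13×2.4 = 8.347 kN/m.
Total = 13.79 + 8.347 = 22.14 kN/m.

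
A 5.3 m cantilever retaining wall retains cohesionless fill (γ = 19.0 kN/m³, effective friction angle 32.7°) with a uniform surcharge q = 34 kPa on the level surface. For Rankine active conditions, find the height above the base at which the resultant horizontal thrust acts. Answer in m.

K_a = 0.2985.
Triangular part P₁ = ½K_aγH² = 79.66 at H/3 = 1.767 m; rectangular part P₂ = K_a q H = 53.79 at H/2 = 2.650 m.
ȳ = (P₁·1.767 + P₂·2.650)/(P₁+P₂) = 2.123 m.

2.12 m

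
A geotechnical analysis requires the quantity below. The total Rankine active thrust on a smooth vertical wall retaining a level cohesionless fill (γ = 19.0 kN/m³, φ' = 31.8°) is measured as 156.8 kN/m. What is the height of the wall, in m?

K_a = 0.3098. P_a = ½ K_a γ H² ⇒ H = √(2P_a/(K_a γ)).
H = √(2×156.8/(0.3098×19.0)) = 7.299 m.

7.30 m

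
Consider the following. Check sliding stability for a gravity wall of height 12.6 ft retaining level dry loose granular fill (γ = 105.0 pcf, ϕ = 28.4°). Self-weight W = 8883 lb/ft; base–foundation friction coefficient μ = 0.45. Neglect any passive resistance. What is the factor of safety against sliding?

K_a = tan²(45° − 28.4°/2) = 0.3554.
P_a = ½K_aγH² = 0.5×0.3554×105.0×12.6² = 2962 lb/ft, acting at H/3 = 4.200 ft above the base.
FS_sliding = μW / P_a = 0.45×8883 / 2962 = 1.350.

1.35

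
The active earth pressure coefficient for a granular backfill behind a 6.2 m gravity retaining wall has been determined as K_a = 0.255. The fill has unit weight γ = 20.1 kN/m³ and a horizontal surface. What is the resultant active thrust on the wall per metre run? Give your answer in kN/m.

98.5 kN/m

P = ½ K_a γ H² = 0.5 × 0.255 × 20.1 × 6.2² = 98.51 kN/m.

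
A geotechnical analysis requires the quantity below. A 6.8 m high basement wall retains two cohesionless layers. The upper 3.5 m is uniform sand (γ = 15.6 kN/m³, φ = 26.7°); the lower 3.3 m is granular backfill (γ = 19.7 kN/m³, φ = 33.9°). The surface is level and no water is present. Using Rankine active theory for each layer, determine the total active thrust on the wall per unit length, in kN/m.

K_a1 = tan²(45°−26.7°/2) = 0.3800; K_a2 = tan²(45°−33.9°/2) = 0.2839.
Layer 1: σ at base = K_a1 γ₁ h₁ = 20.75 kPa; P₁ = ½×20.75×3.5 = 36.31.
Layer 2: σ_v at top = γ₁h₁ = 54.60; σ_h top = K_a2×54.60 = 15.50; σ_h base = K_a2×(54.60+19.7×3.3) = 33.96.
P₂ = ½(15.50+33.96)×3.3 = 81.61. Total P_a = 36.31+81.61 = 117.9 kN/m.

118 kN/m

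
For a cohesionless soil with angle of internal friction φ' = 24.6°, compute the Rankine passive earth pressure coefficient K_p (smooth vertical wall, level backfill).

K_p = (1 + sin φ)/(1 − sin φ) = tan²(45° + 24.6°/2) = 2.426.

2.43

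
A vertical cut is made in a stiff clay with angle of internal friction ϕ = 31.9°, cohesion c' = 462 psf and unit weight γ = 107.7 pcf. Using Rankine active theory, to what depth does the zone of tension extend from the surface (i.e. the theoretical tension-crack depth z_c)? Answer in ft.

K_a = tan²(45° − 31.9°/2) = 0.3085; √K_a = 0.5555.
The active pressure is zero where K_a γ z = 2c√K_a, so z_c = 2c/(γ√K_a) = 2×462/(107.7×0.5555) = 15.45 ft.

15.4 ft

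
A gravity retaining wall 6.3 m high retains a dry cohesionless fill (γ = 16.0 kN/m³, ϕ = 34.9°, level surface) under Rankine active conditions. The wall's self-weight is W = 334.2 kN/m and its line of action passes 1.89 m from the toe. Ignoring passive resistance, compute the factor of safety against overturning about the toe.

3.48

K_a = tan²(45° − 34.9°/2) = 0.2721.
P_a = ½K_aγH² = 0.5×0.2721×16.0×6.3² = 86.41 kN/m, acting at H/3 = 2.100 m above the base.
Overturning moment M_o = P_a × H/3 = 86.41 × 2.100 = 181.5.
Resisting moment M_r = W × 1.89 = 334.2 × 1.89 = 631.6.
FS_overturning = M_r/M_o = 631.6/181.5 = 3.481.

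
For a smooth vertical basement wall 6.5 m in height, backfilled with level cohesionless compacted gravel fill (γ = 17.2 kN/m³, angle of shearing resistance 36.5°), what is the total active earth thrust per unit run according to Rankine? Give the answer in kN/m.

92.3 kN/m

K_a = tan²(45° − φ/2) = 0.2541.
P_a = ½ K_a γ H² = 0.5 × 0.2541 × 17.2 × 6.5² = 92.31 kN/m.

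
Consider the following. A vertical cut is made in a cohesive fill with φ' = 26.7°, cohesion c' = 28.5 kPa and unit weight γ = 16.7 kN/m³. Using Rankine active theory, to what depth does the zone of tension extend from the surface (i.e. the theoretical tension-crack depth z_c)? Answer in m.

K_a = tan²(45° − 26.7°/2) = 0.3800; √K_a = 0.6164.
The active pressure is zero where K_a γ z = 2c√K_a, so z_c = 2c/(γ√K_a) = 2×28.5/(16.7×0.6164) = 5.537 m.

5.54 m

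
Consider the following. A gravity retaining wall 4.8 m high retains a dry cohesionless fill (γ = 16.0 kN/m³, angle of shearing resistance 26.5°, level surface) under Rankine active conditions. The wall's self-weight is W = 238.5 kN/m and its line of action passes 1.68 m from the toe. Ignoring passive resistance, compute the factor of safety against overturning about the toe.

3.55

K_a = tan²(45° − 26.5°/2) = 0.3829.
P_a = ½K_aγH² = 0.5×0.3829×16.0×4.8² = 70.58 kN/m, acting at H/3 = 1.600 m above the base.
Overturning moment M_o = P_a × H/3 = 70.58 × 1.600 = 112.9.
Resisting moment M_r = W × 1.68 = 238.5 × 1.68 = 400.7.
FS_overturning = M_r/M_o = 400.7/112.9 = 3.548.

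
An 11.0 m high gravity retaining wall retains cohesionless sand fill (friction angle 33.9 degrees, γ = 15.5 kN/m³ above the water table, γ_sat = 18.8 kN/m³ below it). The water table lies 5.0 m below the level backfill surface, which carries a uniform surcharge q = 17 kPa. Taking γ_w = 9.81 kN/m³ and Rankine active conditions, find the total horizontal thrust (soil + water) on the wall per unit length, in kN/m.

463 kN/m

K_a = tan²(45° − φ/2) = 0.2839.
γ' = 18.8 − 9.81 = 8.990 kN/m³. h₂ = H − d_w = 6.0 m.
σ'_h: at surface K_a·q = 4.826; at WT K_a(q+γd_w) = 26.83; at base K_a(q+γd_w+γ'h₂) = 42.14 kPa.
P₁ = ½(4.826+26.83)×5.0 = 79.14; P₂ = ½(26.83+42.14)×6.0 = 206.9; P_w = ½γ_w h₂² = 176.6.
Total = 79.14+206.9+176.6 = 462.6 kN/m.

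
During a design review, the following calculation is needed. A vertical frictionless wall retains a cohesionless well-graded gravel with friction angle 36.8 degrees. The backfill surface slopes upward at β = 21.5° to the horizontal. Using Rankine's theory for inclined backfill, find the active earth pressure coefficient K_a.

K_a = cos β · (cos β − √(cos²β − cos²φ)) / (cos β + √(cos²β − cos²φ)).
cos β = 0.9304, cos φ = 0.8007, √(cos²β − cos²φ) = 0.4738.
K_a = 0.9304 × (0.9304 − 0.4738)/(0.9304 + 0.4738) = 0.3025.

0.303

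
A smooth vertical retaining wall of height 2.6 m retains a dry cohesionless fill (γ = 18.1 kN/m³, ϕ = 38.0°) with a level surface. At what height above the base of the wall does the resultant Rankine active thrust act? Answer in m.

0.867 m

K_a = 0.2379.
The pressure distribution is triangular, so the resultant acts at H/3 above the base = 2.6/3 = 0.8667 m.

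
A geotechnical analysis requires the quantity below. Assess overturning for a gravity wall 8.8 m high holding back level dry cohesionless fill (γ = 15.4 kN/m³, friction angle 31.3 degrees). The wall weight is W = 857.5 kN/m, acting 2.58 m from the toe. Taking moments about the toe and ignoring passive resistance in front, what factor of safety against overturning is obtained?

K_a = tan²(45° − 31.3°/2) = 0.3162.
P_a = ½K_aγH² = 0.5×0.3162×15.4×8.8² = 188.5 kN/m, acting at H/3 = 2.933 m above the base.
Overturning moment M_o = P_a × H/3 = 188.5 × 2.933 = 553.1.
Resisting moment M_r = W × 2.58 = 857.5 × 2.58 = 2212.
FS_overturning = M_r/M_o = 2212/553.1 = 4.000.

4.00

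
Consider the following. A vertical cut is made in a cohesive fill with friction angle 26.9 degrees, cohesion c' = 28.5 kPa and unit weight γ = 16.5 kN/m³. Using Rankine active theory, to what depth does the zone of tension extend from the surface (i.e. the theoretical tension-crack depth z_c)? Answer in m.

5.63 m

K_a = tan²(45° − 26.9°/2) = 0.3770; √K_a = 0.6140.
The active pressure is zero where K_a γ z = 2c√K_a, so z_c = 2c/(γ√K_a) = 2×28.5/(16.5×0.6140) = 5.626 m.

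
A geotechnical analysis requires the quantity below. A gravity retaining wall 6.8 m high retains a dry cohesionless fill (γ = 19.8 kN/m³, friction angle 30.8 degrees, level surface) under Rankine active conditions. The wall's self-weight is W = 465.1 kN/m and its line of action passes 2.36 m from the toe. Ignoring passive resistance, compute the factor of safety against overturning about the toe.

3.28

K_a = tan²(45° − 30.8°/2) = 0.3227.
P_a = ½K_aγH² = 0.5×0.3227×19.8×6.8² = 147.7 kN/m, acting at H/3 = 2.267 m above the base.
Overturning moment M_o = P_a × H/3 = 147.7 × 2.267 = 334.9.
Resisting moment M_r = W × 2.36 = 465.1 × 2.36 = 1098.
FS_overturning = M_r/M_o = 1098/334.9 = 3.278.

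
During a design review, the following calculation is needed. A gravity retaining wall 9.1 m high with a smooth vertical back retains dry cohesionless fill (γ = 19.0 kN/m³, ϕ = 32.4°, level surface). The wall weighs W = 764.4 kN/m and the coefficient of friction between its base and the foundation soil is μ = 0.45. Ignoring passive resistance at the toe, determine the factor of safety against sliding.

1.45

K_a = tan²(45° − 32.4°/2) = 0.3022.
P_a = ½K_aγH² = 0.5×0.3022×19.0×9.1² = 237.8 kN/m, acting at H/3 = 3.033 m above the base.
FS_sliding = μW / P_a = 0.45×764.4 / 237.8 = 1.447.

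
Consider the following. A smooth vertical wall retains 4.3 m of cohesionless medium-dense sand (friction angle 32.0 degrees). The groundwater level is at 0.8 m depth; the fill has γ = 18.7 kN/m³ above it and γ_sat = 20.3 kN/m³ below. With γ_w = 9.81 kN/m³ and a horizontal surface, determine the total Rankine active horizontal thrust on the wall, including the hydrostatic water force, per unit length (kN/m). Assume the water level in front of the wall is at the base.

97.8 kN/m

K_a = tan²(45° − φ/2) = 0.3073.
γ' = 20.3 − 9.81 = 10.49 kN/m³. Depth below WT = 3.5 m.
σ'_h at WT = K_a γ d_w = 4.597 kPa; at base = 4.597 + K_a γ' × 3.5 = 15.88 kPa.
P₁ (0–0.8 m) = ½×4.597×0.8 = 1.839. P₂ (0.8–4.3 m) = ½(4.597+15.88)×3.5 = 35.83.
P_w = ½ γ_w h₂² = 0.5×9.81×3.5² = 60.09. Total = 1.839+35.83+60.09 = 97.75 kN/m.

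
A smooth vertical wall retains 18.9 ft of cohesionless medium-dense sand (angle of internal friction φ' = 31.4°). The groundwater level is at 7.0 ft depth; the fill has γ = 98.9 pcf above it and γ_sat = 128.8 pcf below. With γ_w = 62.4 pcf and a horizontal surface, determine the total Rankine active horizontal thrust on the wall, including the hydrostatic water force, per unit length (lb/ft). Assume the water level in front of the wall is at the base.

K_a = tan²(45° − φ/2) = 0.3149.
γ' = 128.8 − 62.4 = 66.40 pcf. Depth below WT = 11.9 ft.
σ'_h at WT = K_a γ d_w = 218.0 psf; at base = 218.0 + K_a γ' × 11.9 = 466.9 psf.
P₁ (0–7.0 ft) = ½×218.0×7.0 = 763.1. P₂ (7.0–18.9 ft) = ½(218.0+466.9)×11.9 = 4075.
P_w = ½ γ_w h₂² = 0.5×62.4×11.9² = 4418. Total = 763.1+4075+4418 = 9256 lb/ft.

9260 lb/ft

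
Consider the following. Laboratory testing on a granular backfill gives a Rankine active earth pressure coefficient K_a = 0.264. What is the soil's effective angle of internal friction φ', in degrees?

35.6°

K_a = tan²(45° − φ/2) ⇒ 45° − φ/2 = arctan(√0.264) = 27.19°.
φ = 2(45° − 27.19°) = 35.61°.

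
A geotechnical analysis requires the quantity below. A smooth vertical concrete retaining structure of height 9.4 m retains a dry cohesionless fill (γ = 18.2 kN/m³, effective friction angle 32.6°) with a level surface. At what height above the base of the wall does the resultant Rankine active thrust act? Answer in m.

K_a = 0.2997.
The pressure distribution is triangular, so the resultant acts at H/3 above the base = 9.4/3 = 3.133 m.

3.13 m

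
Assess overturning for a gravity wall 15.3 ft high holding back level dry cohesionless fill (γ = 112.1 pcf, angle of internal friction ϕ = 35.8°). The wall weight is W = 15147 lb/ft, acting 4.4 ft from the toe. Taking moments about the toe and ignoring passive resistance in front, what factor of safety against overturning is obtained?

K_a = tan²(45° − 35.8°/2) = 0.2619.
P_a = ½K_aγH² = 0.5×0.2619×112.1×15.3² = 3436 lb/ft, acting at H/3 = 5.100 ft above the base.
Overturning moment M_o = P_a × H/3 = 3436 × 5.100 = 17520.
Resisting moment M_r = W × 4.4 = 15147 × 4.4 = 66650.
FS_overturning = M_r/M_o = 66650/17520 = 3.803.

3.80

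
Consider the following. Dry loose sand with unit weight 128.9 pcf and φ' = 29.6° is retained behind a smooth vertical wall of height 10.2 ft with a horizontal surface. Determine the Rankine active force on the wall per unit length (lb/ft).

K_a = tan²(45° − φ/2) = 0.3387.
P_a = ½ K_a γ H² = 0.5 × 0.3387 × 128.9 × 10.2² = 2271 lb/ft.

2270 lb/ft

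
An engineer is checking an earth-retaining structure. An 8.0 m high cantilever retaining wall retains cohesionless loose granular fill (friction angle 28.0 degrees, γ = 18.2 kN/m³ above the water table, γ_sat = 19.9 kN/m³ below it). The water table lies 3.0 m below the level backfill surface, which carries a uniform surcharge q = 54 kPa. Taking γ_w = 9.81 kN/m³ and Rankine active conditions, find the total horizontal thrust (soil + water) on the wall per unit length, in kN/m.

K_a = tan²(45° − φ/2) = 0.3610.
γ' = 19.9 − 9.81 = 10.09 kN/m³. h₂ = H − d_w = 5.0 m.
σ'_h: at surface K_a·q = 19.50; at WT K_a(q+γd_w) = 39.21; at base K_a(q+γd_w+γ'h₂) = 57.42 kPa.
P₁ = ½(19.50+39.21)×3.0 = 88.06; P₂ = ½(39.21+57.42)×5.0 = 241.6; P_w = ½γ_w h₂² = 122.6.
Total = 88.06+241.6+122.6 = 452.3 kN/m.

452 kN/m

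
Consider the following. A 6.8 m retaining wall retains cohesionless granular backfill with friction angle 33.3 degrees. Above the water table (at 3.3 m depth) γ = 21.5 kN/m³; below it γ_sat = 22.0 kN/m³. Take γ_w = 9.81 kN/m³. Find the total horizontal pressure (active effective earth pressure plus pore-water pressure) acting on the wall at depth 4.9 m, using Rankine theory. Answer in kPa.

42.0 kPa

K_a = (1 − sin φ)/(1 + sin φ) = 0.2911.
γ' = 22.0 − 9.81 = 12.19 kN/m³.
Effective vertical stress at 4.9 m: σ'_v = 21.5×3.3 + 12.19×1.60 = 90.45 kPa.
σ'_h = K_a σ'_v = 0.2911 × 90.45 = 26.33 kPa; u = γ_w × 1.60 = 15.70 kPa.
Total σ_h = 26.33 + 15.70 = 42.03 kPa.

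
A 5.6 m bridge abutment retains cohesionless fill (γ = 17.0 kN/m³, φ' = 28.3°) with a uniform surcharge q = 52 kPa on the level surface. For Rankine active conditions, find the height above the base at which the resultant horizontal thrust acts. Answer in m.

K_a = 0.3568.
Triangular part P₁ = ½K_aγH² = 95.10 at H/3 = 1.867 m; rectangular part P₂ = K_a q H = 103.9 at H/2 = 2.800 m.
ȳ = (P₁·1.867 + P₂·2.800)/(P₁+P₂) = 2.354 m.

2.35 m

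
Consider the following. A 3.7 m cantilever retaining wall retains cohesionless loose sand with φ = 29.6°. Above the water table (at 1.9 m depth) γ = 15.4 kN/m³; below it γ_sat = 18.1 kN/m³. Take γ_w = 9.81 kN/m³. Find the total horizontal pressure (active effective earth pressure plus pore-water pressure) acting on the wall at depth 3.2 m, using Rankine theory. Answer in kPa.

26.3 kPa

K_a = (1 − sin φ)/(1 + sin φ) = 0.3387.
γ' = 18.1 − 9.81 = 8.290 kN/m³.
Effective vertical stress at 3.2 m: σ'_v = 15.4×1.9 + 8.290×1.30 = 40.04 kPa.
σ'_h = K_a σ'_v = 0.3387 × 40.04 = 13.56 kPa; u = γ_w × 1.30 = 12.75 kPa.
Total σ_h = 13.56 + 12.75 = 26.32 kPa.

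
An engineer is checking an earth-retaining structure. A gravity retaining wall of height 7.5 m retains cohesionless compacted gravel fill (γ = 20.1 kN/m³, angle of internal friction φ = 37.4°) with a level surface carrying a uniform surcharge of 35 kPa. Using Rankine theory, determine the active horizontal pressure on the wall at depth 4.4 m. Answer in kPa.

K_a = (1 − sin φ)/(1 + sin φ) = 0.2443.
σ_v = γz + q = 20.1 × 4.4 + 35 = 123.4 kPa.
σ_h = K_a σ_v = 0.2443 × 123.4 = 30.15 kPa.

30.2 kPa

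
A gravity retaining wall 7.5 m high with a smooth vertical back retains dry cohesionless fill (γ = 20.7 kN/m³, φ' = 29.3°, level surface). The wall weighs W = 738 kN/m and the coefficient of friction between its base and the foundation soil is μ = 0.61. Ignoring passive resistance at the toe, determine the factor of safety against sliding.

2.26

K_a = tan²(45° − 29.3°/2) = 0.3428.
P_a = ½K_aγH² = 0.5×0.3428×20.7×7.5² = 199.6 kN/m, acting at H/3 = 2.500 m above the base.
FS_sliding = μW / P_a = 0.61×738 / 199.6 = 2.255.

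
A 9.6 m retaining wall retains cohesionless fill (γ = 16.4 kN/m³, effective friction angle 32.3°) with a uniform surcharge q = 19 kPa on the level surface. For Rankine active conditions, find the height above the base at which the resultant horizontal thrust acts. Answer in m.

K_a = 0.3035.
Triangular part P₁ = ½K_aγH² = 229.3 at H/3 = 3.200 m; rectangular part P₂ = K_a q H = 55.36 at H/2 = 4.800 m.
ȳ = (P₁·3.200 + P₂·4.800)/(P₁+P₂) = 3.511 m.

3.51 m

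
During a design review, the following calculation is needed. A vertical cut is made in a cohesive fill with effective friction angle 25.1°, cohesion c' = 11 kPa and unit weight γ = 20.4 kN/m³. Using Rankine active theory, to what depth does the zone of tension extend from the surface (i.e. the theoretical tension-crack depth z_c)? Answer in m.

K_a = tan²(45° − 25.1°/2) = 0.4043; √K_a = 0.6358.
The active pressure is zero where K_a γ z = 2c√K_a, so z_c = 2c/(γ√K_a) = 2×11/(20.4×0.6358) = 1.696 m.

1.70 m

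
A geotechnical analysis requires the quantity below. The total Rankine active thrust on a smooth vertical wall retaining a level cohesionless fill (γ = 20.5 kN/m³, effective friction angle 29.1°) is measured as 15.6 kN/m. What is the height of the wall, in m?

2.10 m

K_a = 0.3456. P_a = ½ K_a γ H² ⇒ H = √(2P_a/(K_a γ)).
H = √(2×15.6/(0.3456×20.5)) = 2.099 m.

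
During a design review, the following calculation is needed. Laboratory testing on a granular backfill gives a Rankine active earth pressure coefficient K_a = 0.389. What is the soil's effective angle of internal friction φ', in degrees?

26.1°

K_a = tan²(45° − φ/2) ⇒ 45° − φ/2 = arctan(√0.389) = 31.95°.
φ = 2(45° − 31.95°) = 26.10°.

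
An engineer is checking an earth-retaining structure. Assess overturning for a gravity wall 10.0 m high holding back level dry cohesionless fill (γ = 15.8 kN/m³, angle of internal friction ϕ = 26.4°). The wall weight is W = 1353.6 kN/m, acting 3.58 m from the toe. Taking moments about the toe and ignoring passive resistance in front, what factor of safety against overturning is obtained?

4.79

K_a = tan²(45° − 26.4°/2) = 0.3844.
P_a = ½K_aγH² = 0.5×0.3844×15.8×10.0² = 303.7 kN/m, acting at H/3 = 3.333 m above the base.
Overturning moment M_o = P_a × H/3 = 303.7 × 3.333 = 1012.
Resisting moment M_r = W × 3.58 = 1353.6 × 3.58 = 4846.
FS_overturning = M_r/M_o = 4846/1012 = 4.787.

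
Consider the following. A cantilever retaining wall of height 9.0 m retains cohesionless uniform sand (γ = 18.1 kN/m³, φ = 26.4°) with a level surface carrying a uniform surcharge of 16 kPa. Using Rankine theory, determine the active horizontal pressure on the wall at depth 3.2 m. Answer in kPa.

28.4 kPa

K_a = (1 − sin φ)/(1 + sin φ) = 0.3844.
σ_v = γz + q = 18.1 × 3.2 + 16 = 73.92 kPa.
σ_h = K_a σ_v = 0.3844 × 73.92 = 28.42 kPa.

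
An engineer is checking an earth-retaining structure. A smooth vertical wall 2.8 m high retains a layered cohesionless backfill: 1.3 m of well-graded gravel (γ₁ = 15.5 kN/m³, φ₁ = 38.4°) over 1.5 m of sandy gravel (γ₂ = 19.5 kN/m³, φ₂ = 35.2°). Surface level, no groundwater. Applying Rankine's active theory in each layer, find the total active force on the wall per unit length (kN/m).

K_a1 = tan²(45°−38.4°/2) = 0.2337; K_a2 = tan²(45°−35.2°/2) = 0.2687.
Layer 1: σ at base = K_a1 γ₁ h₁ = 4.709 kPa; P₁ = ½×4.709×1.3 = 3.061.
Layer 2: σ_v at top = γ₁h₁ = 20.15; σ_h top = K_a2×20.15 = 5.414; σ_h base = K_a2×(20.15+19.5×1.5) = 13.27.
P₂ = ½(5.414+13.27)×1.5 = 14.02. Total P_a = 3.061+14.02 = 17.08 kN/m.

17.1 kN/m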